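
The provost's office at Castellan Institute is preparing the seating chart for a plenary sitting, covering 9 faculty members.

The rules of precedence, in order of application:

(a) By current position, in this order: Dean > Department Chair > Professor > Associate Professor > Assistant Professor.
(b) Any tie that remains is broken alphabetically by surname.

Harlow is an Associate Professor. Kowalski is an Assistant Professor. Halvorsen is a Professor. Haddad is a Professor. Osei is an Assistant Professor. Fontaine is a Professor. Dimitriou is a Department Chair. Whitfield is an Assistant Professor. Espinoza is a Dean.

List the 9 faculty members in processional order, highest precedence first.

By current position: Espinoza (Dean); then Dimitriou (Department Chair); then Fontaine, Haddad and Halvorsen (Professor); then Harlow (Associate Professor); then Kowalski, Osei and Whitfield (Assistant Professor).
Among Fontaine, Haddad and Halvorsen, alphabetically by surname: Fontaine before Haddad before Halvorsen.
Among Kowalski, Osei and Whitfield, alphabetically by surname: Kowalski before Osei before Whitfield.
Full order: Espinoza, Dimitriou, Fontaine, Haddad, Halvorsen, Harlow, Kowalski, Osei, Whitfield.

Espinoza, Dimitriou, Fontaine, Haddad, Halvorsen, Harlow, Kowalski, Osei, Whitfield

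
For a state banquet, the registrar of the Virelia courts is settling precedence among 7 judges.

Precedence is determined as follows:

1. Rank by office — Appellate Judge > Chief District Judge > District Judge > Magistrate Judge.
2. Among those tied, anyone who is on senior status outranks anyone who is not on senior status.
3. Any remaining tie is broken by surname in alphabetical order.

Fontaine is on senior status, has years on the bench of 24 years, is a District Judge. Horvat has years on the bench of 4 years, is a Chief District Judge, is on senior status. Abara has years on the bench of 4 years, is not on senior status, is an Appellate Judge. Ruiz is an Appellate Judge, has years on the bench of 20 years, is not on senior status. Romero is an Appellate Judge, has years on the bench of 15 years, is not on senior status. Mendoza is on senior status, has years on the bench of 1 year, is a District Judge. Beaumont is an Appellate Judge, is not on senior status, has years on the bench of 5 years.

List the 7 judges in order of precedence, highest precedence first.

Abara, Beaumont, Romero, Ruiz, Horvat, Fontaine, Mendoza

By office: Abara, Beaumont, Romero and Ruiz (Appellate Judge); then Horvat (Chief District Judge); then Fontaine and Mendoza (District Judge).
Abara, Beaumont, Romero and Ruiz are each not on senior status, so the next rule applies.
Among Abara, Beaumont, Romero and Ruiz, alphabetically by surname: Abara before Beaumont before Romero before Ruiz.
Fontaine and Mendoza are each on senior status, so the next rule applies.
Among Fontaine and Mendoza, alphabetically by surname: Fontaine before Mendoza.
Full order: Abara, Beaumont, Romero, Ruiz, Horvat, Fontaine, Mendoza.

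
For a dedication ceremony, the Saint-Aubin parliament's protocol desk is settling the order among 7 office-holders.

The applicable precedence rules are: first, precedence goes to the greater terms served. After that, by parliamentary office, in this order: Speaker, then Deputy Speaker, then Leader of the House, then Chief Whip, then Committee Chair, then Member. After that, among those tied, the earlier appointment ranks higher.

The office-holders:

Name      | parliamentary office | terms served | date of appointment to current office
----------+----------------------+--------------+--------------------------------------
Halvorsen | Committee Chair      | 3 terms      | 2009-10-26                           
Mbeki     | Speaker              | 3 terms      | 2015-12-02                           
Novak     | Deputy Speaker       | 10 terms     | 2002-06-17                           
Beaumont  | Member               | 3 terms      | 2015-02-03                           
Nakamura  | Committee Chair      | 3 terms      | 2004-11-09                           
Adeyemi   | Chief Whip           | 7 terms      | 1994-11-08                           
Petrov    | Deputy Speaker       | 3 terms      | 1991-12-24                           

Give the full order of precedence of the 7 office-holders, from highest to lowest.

Novak, Adeyemi, Mbeki, Petrov, Nakamura, Halvorsen, Beaumont

By terms served (higher first): Novak (10 terms); then Adeyemi (7 terms); then Mbeki, Petrov, Nakamura, Halvorsen and Beaumont (each 3 terms).
Among Mbeki, Petrov, Nakamura, Halvorsen and Beaumont, by parliamentary office: Mbeki (Speaker) before Petrov (Deputy Speaker) before Nakamura and Halvorsen (Committee Chair) before Beaumont (Member).
Among Nakamura and Halvorsen, by date of appointment to current office (earlier first): Nakamura (2004-11-09) before Halvorsen (2009-10-26).
Full order: Novak, Adeyemi, Mbeki, Petrov, Nakamura, Halvorsen, Beaumont.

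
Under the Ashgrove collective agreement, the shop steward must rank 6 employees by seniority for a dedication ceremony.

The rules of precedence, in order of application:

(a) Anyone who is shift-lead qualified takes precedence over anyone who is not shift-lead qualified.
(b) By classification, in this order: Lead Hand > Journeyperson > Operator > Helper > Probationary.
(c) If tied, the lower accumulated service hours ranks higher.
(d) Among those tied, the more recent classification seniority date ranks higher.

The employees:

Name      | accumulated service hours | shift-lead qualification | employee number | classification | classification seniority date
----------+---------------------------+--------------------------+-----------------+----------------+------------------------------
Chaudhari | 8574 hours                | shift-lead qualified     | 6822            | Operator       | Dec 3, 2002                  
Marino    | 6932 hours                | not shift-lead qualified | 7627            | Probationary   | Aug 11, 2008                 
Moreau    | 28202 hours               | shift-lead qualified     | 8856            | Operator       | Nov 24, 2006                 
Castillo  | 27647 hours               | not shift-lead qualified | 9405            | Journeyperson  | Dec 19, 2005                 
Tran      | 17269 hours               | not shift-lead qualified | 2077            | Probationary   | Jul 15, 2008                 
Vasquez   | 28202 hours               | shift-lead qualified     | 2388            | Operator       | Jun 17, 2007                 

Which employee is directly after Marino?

Tran

By the first rule: Chaudhari, Vasquez and Moreau (each shift-lead qualified); then Castillo, Marino and Tran (each not shift-lead qualified).
Chaudhari, Vasquez and Moreau are each Operator, so the next rule applies.
Among Chaudhari, Vasquez and Moreau, by accumulated service hours (lower first): Chaudhari (8574 hours) before Vasquez and Moreau (28202 hours).
Among Vasquez and Moreau, by classification seniority date (later first): Vasquez (Jun 17, 2007) before Moreau (Nov 24, 2006).
Among Castillo, Marino and Tran, by classification: Castillo (Journeyperson) before Marino and Tran (Probationary).
Among Marino and Tran, by accumulated service hours (lower first): Marino (6932 hours) before Tran (17269 hours).
Order: Chaudhari, Vasquez, Moreau, Castillo, Marino, Tran.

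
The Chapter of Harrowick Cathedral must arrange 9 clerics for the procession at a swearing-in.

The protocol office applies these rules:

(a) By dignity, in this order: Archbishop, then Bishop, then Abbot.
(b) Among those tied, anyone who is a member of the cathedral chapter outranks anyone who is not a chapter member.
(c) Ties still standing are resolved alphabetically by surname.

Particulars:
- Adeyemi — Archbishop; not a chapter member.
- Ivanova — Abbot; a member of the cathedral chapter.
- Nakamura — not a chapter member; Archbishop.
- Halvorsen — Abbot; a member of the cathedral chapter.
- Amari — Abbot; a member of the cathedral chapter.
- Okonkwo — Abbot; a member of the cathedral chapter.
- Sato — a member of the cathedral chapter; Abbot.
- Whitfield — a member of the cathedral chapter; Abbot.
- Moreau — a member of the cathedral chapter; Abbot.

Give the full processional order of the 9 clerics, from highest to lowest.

Adeyemi, Nakamura, Amari, Halvorsen, Ivanova, Moreau, Okonkwo, Sato, Whitfield

By dignity: Adeyemi and Nakamura (Archbishop); then Amari, Halvorsen, Ivanova, Moreau, Okonkwo, Sato and Whitfield (Abbot).
Adeyemi and Nakamura are each not a chapter member, so the next rule applies.
Among Adeyemi and Nakamura, alphabetically by surname: Adeyemi before Nakamura.
Amari, Halvorsen, Ivanova, Moreau, Okonkwo, Sato and Whitfield are each a member of the cathedral chapter, so the next rule applies.
Among Amari, Halvorsen, Ivanova, Moreau, Okonkwo, Sato and Whitfield, alphabetically by surname: Amari before Halvorsen before Ivanova before Moreau before Okonkwo before Sato before Whitfield.
Full order: Adeyemi, Nakamura, Amari, Halvorsen, Ivanova, Moreau, Okonkwo, Sato, Whitfield.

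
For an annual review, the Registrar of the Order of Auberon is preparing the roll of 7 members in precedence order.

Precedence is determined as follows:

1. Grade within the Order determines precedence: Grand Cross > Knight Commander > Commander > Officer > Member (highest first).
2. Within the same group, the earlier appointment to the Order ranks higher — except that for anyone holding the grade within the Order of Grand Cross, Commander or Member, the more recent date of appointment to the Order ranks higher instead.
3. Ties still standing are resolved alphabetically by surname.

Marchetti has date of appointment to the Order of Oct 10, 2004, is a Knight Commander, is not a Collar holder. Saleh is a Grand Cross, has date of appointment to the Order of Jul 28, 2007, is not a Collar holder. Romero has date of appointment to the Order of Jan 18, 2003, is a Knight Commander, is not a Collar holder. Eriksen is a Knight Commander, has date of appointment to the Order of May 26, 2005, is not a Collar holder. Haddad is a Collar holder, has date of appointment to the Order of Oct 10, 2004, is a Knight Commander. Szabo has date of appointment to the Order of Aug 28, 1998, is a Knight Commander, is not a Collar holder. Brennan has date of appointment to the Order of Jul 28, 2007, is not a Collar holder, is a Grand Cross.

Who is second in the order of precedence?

Saleh

By grade within the Order: Brennan and Saleh (Grand Cross); then Szabo, Romero, Haddad, Marchetti and Eriksen (Knight Commander).
Brennan and Saleh both have date of appointment to the Order Jul 28, 2007, so the next rule applies.
Among Brennan and Saleh, alphabetically by surname: Brennan before Saleh.
Among Szabo, Romero, Haddad, Marchetti and Eriksen, by date of appointment to the Order (earlier first): Szabo (Aug 28, 1998) before Romero (Jan 18, 2003) before Haddad and Marchetti (Oct 10, 2004) before Eriksen (May 26, 2005).
Among Haddad and Marchetti, alphabetically by surname: Haddad before Marchetti.
Order: Brennan, Saleh, Szabo, Romero, Haddad, Marchetti, Eriksen.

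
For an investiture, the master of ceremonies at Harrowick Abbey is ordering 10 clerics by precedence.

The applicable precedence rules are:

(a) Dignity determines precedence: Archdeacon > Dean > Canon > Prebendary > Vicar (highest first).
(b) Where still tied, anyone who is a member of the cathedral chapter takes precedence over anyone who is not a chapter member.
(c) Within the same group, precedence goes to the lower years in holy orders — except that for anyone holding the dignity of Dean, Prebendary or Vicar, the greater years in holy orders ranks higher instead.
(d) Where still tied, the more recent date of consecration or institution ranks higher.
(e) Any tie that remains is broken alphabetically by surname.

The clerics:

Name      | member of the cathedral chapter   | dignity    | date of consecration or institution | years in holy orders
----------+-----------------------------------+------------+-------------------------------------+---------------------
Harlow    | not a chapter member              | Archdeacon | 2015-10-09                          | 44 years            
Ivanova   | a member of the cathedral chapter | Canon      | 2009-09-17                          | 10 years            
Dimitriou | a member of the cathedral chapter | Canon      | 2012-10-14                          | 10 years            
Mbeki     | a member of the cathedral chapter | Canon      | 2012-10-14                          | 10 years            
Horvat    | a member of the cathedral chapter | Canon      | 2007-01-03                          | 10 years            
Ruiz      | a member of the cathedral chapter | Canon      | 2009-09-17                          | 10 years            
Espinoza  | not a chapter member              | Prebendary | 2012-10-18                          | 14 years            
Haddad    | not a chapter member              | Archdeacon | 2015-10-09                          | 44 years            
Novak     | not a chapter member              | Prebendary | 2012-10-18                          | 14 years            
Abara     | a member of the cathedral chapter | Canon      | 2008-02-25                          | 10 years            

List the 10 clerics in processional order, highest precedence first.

Haddad, Harlow, Dimitriou, Mbeki, Ivanova, Ruiz, Abara, Horvat, Espinoza, Novak

By dignity: Haddad and Harlow (Archdeacon); then Dimitriou, Mbeki, Ivanova, Ruiz, Abara and Horvat (Canon); then Espinoza and Novak (Prebendary).
Haddad and Harlow are each not a chapter member, so the next rule applies.
Haddad and Harlow both have years in holy orders 44 years, so the next rule applies.
Haddad and Harlow both have date of consecration or institution 2015-10-09, so the next rule applies.
Among Haddad and Harlow, alphabetically by surname: Haddad before Harlow.
Dimitriou, Mbeki, Ivanova, Ruiz, Abara and Horvat are each a member of the cathedral chapter, so the next rule applies.
Dimitriou, Mbeki, Ivanova, Ruiz, Abara and Horvat all have years in holy orders 10 years, so the next rule applies.
Among Dimitriou, Mbeki, Ivanova, Ruiz, Abara and Horvat, by date of consecration or institution (later first): Dimitriou and Mbeki (2012-10-14) before Ivanova and Ruiz (2009-09-17) before Abara (2008-02-25) before Horvat (2007-01-03).
Among Dimitriou and Mbeki, alphabetically by surname: Dimitriou before Mbeki.
Among Ivanova and Ruiz, alphabetically by surname: Ivanova before Ruiz.
Espinoza and Novak are each not a chapter member, so the next rule applies.
Espinoza and Novak both have years in holy orders 14 years, so the next rule applies.
Espinoza and Novak both have date of consecration or institution 2012-10-18, so the next rule applies.
Among Espinoza and Novak, alphabetically by surname: Espinoza before Novak.
Full order: Haddad, Harlow, Dimitriou, Mbeki, Ivanova, Ruiz, Abara, Horvat, Espinoza, Novak.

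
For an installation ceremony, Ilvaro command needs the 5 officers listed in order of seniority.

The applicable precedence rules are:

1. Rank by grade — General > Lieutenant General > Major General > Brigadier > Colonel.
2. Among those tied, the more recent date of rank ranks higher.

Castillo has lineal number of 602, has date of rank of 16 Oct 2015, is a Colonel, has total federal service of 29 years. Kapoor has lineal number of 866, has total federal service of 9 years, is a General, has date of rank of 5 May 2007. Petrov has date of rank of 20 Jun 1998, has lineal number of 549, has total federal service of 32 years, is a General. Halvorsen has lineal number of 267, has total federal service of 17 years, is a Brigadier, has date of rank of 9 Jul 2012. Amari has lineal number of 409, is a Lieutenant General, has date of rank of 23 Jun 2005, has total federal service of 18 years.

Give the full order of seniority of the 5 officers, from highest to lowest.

Kapoor, Petrov, Amari, Halvorsen, Castillo

By grade: Kapoor and Petrov (General); then Amari (Lieutenant General); then Halvorsen (Brigadier); then Castillo (Colonel).
Among Kapoor and Petrov, by date of rank (later first): Kapoor (5 May 2007) before Petrov (20 Jun 1998).
Full order: Kapoor, Petrov, Amari, Halvorsen, Castillo.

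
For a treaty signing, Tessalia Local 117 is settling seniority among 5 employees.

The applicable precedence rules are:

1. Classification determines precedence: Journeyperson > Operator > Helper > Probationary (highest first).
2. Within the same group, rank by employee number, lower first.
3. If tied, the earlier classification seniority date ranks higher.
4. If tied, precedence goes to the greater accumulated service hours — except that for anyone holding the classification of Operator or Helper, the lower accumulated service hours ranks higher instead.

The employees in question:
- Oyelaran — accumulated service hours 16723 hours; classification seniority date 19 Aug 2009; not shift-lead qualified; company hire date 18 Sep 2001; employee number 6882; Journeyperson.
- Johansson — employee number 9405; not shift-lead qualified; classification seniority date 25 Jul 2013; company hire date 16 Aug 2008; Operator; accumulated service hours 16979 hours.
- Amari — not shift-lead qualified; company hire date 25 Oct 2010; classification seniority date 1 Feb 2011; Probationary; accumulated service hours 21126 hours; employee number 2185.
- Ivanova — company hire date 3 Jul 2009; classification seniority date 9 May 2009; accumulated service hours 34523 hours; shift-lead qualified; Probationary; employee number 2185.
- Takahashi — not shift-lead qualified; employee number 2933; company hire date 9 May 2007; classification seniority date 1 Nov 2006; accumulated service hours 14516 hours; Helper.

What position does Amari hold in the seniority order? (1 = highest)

By classification: Oyelaran (Journeyperson); then Johansson (Operator); then Takahashi (Helper); then Ivanova and Amari (Probationary).
Ivanova and Amari both have employee number 2185, so the next rule applies.
Among Ivanova and Amari, by classification seniority date (earlier first): Ivanova (9 May 2009) before Amari (1 Feb 2011).
Order: Oyelaran, Johansson, Takahashi, Ivanova, Amari. So position 5.

5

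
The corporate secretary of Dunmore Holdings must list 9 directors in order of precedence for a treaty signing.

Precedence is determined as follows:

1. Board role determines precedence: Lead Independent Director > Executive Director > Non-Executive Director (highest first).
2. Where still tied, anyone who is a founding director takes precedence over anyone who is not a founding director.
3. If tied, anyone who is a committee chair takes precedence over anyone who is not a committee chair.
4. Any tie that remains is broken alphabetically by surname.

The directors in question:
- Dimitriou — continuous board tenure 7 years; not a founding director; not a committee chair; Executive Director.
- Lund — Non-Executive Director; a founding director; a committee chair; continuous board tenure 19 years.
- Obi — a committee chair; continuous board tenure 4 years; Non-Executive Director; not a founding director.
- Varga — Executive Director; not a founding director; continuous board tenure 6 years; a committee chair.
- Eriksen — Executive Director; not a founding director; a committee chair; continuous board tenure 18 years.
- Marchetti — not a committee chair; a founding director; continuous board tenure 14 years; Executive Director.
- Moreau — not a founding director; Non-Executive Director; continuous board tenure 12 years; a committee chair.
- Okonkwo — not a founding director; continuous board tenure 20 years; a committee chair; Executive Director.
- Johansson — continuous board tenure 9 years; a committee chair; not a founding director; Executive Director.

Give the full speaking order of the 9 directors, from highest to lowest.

Marchetti, Eriksen, Johansson, Okonkwo, Varga, Dimitriou, Lund, Moreau, Obi

By board role: Marchetti, Eriksen, Johansson, Okonkwo, Varga and Dimitriou (Executive Director); then Lund, Moreau and Obi (Non-Executive Director).
Among Marchetti, Eriksen, Johansson, Okonkwo, Varga and Dimitriou, a founding director before not a founding director: Marchetti (a founding director) before Eriksen, Johansson, Okonkwo, Varga and Dimitriou (not a founding director).
Among Eriksen, Johansson, Okonkwo, Varga and Dimitriou, a committee chair before not a committee chair: Eriksen, Johansson, Okonkwo and Varga (a committee chair) before Dimitriou (not a committee chair).
Among Eriksen, Johansson, Okonkwo and Varga, alphabetically by surname: Eriksen before Johansson before Okonkwo before Varga.
Among Lund, Moreau and Obi, a founding director before not a founding director: Lund (a founding director) before Moreau and Obi (not a founding director).
Moreau and Obi are each a committee chair, so the next rule applies.
Among Moreau and Obi, alphabetically by surname: Moreau before Obi.
Full order: Marchetti, Eriksen, Johansson, Okonkwo, Varga, Dimitriou, Lund, Moreau, Obi.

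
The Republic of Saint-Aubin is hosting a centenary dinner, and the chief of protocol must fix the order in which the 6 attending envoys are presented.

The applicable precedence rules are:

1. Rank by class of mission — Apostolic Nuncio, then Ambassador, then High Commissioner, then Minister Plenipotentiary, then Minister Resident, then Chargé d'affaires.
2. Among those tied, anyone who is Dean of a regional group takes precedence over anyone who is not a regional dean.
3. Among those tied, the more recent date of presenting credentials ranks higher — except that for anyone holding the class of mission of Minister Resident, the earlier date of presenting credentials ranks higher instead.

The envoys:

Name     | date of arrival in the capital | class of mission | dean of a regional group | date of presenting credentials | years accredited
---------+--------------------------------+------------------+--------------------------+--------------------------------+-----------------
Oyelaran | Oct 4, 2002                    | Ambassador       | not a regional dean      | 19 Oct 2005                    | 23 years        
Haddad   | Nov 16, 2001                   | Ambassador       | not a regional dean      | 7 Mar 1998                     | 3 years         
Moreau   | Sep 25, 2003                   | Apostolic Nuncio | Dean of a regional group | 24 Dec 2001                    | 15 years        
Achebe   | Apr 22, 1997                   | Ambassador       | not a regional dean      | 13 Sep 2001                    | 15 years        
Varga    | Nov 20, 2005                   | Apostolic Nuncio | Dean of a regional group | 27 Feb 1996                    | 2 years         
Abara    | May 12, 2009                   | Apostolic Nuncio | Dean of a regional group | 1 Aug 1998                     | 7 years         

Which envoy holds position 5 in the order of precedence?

By class of mission: Moreau, Abara and Varga (Apostolic Nuncio); then Oyelaran, Achebe and Haddad (Ambassador).
Moreau, Abara and Varga are each Dean of a regional group, so the next rule applies.
Among Moreau, Abara and Varga, by date of presenting credentials (later first): Moreau (24 Dec 2001) before Abara (1 Aug 1998) before Varga (27 Feb 1996).
Oyelaran, Achebe and Haddad are each not a regional dean, so the next rule applies.
Among Oyelaran, Achebe and Haddad, by date of presenting credentials (later first): Oyelaran (19 Oct 2005) before Achebe (13 Sep 2001) before Haddad (7 Mar 1998).
Order: Moreau, Abara, Varga, Oyelaran, Achebe, Haddad.

Achebe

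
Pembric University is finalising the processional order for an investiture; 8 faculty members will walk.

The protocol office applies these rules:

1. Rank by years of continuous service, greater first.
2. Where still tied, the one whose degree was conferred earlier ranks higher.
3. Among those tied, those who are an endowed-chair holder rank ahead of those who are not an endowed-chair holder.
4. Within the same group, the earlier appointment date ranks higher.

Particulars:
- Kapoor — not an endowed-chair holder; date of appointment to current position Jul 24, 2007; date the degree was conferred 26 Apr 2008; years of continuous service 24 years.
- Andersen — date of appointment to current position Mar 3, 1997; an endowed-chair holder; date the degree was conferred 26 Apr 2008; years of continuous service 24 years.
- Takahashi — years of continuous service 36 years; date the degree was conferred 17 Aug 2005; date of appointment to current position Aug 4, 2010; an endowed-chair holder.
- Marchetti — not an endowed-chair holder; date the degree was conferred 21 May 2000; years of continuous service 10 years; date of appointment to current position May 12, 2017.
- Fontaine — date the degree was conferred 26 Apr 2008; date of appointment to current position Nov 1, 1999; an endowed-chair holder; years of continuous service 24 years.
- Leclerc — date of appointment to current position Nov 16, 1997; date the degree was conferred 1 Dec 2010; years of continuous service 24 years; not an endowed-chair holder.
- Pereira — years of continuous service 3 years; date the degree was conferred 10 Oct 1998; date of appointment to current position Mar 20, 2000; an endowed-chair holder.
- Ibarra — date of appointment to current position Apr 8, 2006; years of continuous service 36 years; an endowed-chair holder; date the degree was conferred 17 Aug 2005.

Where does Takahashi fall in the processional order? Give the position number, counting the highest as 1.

2

By years of continuous service (higher first): Ibarra and Takahashi (both 36 years); then Andersen, Fontaine, Kapoor and Leclerc (each 24 years); then Marchetti (10 years); then Pereira (3 years).
Ibarra and Takahashi both have date the degree was conferred 17 Aug 2005, so the next rule applies.
Ibarra and Takahashi are each an endowed-chair holder, so the next rule applies.
Among Ibarra and Takahashi, by date of appointment to current position (earlier first): Ibarra (Apr 8, 2006) before Takahashi (Aug 4, 2010).
Among Andersen, Fontaine, Kapoor and Leclerc, by date the degree was conferred (earlier first): Andersen, Fontaine and Kapoor (26 Apr 2008) before Leclerc (1 Dec 2010).
Among Andersen, Fontaine and Kapoor, an endowed-chair holder before not an endowed-chair holder: Andersen and Fontaine (an endowed-chair holder) before Kapoor (not an endowed-chair holder).
Among Andersen and Fontaine, by date of appointment to current position (earlier first): Andersen (Mar 3, 1997) before Fontaine (Nov 1, 1999).
Order: Ibarra, Takahashi, Andersen, Fontaine, Kapoor, Leclerc, Marchetti, Pereira. So position 2.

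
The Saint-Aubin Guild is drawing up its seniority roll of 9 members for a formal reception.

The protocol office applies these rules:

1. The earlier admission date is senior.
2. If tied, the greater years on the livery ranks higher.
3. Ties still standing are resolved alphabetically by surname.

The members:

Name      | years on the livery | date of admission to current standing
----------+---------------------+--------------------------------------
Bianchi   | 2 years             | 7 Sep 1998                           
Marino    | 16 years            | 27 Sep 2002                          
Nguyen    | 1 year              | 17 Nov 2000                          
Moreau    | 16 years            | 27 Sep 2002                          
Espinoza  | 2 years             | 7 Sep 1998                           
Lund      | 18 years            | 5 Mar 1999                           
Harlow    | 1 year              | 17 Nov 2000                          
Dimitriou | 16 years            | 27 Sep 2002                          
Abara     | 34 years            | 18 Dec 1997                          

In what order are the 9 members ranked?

Abara, Bianchi, Espinoza, Lund, Harlow, Nguyen, Dimitriou, Marino, Moreau

By date of admission to current standing (earlier first): Abara (18 Dec 1997); then Bianchi and Espinoza (both 7 Sep 1998); then Lund (5 Mar 1999); then Harlow and Nguyen (both 17 Nov 2000); then Dimitriou, Marino and Moreau (each 27 Sep 2002).
Bianchi and Espinoza both have years on the livery 2 years, so the next rule applies.
Among Bianchi and Espinoza, alphabetically by surname: Bianchi before Espinoza.
Harlow and Nguyen both have years on the livery 1 year, so the next rule applies.
Among Harlow and Nguyen, alphabetically by surname: Harlow before Nguyen.
Dimitriou, Marino and Moreau all have years on the livery 16 years, so the next rule applies.
Among Dimitriou, Marino and Moreau, alphabetically by surname: Dimitriou before Marino before Moreau.
Full order: Abara, Bianchi, Espinoza, Lund, Harlow, Nguyen, Dimitriou, Marino, Moreau.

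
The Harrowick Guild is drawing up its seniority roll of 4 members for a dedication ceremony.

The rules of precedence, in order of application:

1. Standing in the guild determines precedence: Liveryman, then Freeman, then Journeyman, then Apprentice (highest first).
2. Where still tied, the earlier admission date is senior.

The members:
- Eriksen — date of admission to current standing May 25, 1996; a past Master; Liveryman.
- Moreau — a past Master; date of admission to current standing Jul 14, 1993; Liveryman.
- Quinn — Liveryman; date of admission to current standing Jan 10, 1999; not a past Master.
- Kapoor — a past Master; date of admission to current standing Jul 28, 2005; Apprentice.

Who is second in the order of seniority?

Eriksen

By standing in the guild: Moreau, Eriksen and Quinn (Liveryman); then Kapoor (Apprentice).
Among Moreau, Eriksen and Quinn, by date of admission to current standing (earlier first): Moreau (Jul 14, 1993) before Eriksen (May 25, 1996) before Quinn (Jan 10, 1999).
Order: Moreau, Eriksen, Quinn, Kapoor.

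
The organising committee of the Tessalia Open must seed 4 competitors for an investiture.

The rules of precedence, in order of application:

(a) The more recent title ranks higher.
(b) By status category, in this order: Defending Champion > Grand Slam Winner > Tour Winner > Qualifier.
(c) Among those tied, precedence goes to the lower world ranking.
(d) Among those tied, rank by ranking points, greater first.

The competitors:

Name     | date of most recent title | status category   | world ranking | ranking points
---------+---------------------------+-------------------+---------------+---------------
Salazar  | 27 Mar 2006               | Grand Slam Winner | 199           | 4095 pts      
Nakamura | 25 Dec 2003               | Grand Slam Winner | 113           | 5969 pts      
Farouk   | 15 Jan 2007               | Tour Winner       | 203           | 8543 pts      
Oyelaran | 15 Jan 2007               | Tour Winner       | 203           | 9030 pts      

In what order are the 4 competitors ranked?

By date of most recent title (later first): Oyelaran and Farouk (both 15 Jan 2007); then Salazar (27 Mar 2006); then Nakamura (25 Dec 2003).
Oyelaran and Farouk are each Tour Winner, so the next rule applies.
Oyelaran and Farouk both have world ranking 203, so the next rule applies.
Among Oyelaran and Farouk, by ranking points (higher first): Oyelaran (9030 pts) before Farouk (8543 pts).
Full order: Oyelaran, Farouk, Salazar, Nakamura.

Oyelaran, Farouk, Salazar, Nakamura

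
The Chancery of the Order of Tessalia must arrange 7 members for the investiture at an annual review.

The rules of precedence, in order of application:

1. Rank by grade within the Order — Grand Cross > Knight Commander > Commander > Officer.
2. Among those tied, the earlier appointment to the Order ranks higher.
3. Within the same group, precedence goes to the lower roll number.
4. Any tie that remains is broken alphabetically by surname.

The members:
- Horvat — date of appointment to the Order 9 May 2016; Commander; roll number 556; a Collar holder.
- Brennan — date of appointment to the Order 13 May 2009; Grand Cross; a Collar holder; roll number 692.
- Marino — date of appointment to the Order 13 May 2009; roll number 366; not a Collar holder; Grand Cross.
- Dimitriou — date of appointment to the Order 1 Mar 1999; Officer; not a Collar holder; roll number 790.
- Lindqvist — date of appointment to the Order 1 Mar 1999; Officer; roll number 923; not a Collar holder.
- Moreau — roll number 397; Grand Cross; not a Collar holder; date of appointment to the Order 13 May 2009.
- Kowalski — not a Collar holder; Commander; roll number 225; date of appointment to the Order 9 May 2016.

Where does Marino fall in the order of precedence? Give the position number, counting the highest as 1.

1

By grade within the Order: Marino, Moreau and Brennan (Grand Cross); then Kowalski and Horvat (Commander); then Dimitriou and Lindqvist (Officer).
Marino, Moreau and Brennan all have date of appointment to the Order 13 May 2009, so the next rule applies.
Among Marino, Moreau and Brennan, by roll number (lower first): Marino (366) before Moreau (397) before Brennan (692).
Kowalski and Horvat both have date of appointment to the Order 9 May 2016, so the next rule applies.
Among Kowalski and Horvat, by roll number (lower first): Kowalski (225) before Horvat (556).
Dimitriou and Lindqvist both have date of appointment to the Order 1 Mar 1999, so the next rule applies.
Among Dimitriou and Lindqvist, by roll number (lower first): Dimitriou (790) before Lindqvist (923).
Order: Marino, Moreau, Brennan, Kowalski, Horvat, Dimitriou, Lindqvist. So position 1.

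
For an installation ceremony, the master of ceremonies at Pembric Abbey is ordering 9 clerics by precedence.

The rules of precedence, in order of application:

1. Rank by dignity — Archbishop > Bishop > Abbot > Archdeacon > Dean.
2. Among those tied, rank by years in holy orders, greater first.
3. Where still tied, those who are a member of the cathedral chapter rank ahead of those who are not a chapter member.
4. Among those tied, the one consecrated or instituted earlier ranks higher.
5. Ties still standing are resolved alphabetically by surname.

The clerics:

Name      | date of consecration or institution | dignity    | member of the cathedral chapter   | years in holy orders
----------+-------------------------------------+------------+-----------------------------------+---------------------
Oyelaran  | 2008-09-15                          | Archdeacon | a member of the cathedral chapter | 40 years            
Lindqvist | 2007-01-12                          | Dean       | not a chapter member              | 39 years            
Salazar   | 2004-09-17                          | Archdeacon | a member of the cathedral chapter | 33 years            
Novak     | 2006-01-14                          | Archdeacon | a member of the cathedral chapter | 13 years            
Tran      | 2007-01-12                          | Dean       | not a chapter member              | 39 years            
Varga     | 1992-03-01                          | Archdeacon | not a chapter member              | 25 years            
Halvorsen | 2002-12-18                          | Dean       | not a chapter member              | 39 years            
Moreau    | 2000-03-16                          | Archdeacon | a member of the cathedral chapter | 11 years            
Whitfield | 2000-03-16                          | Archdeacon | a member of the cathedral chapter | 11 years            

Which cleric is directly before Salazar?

Oyelaran

By dignity: Oyelaran, Salazar, Varga, Novak, Moreau and Whitfield (Archdeacon); then Halvorsen, Lindqvist and Tran (Dean).
Among Oyelaran, Salazar, Varga, Novak, Moreau and Whitfield, by years in holy orders (higher first): Oyelaran (40 years) before Salazar (33 years) before Varga (25 years) before Novak (13 years) before Moreau and Whitfield (11 years).
Moreau and Whitfield are each a member of the cathedral chapter, so the next rule applies.
Moreau and Whitfield both have date of consecration or institution 2000-03-16, so the next rule applies.
Among Moreau and Whitfield, alphabetically by surname: Moreau before Whitfield.
Halvorsen, Lindqvist and Tran all have years in holy orders 39 years, so the next rule applies.
Halvorsen, Lindqvist and Tran are each not a chapter member, so the next rule applies.
Among Halvorsen, Lindqvist and Tran, by date of consecration or institution (earlier first): Halvorsen (2002-12-18) before Lindqvist and Tran (2007-01-12).
Among Lindqvist and Tran, alphabetically by surname: Lindqvist before Tran.
Order: Oyelaran, Salazar, Varga, Novak, Moreau, Whitfield, Halvorsen, Lindqvist, Tran.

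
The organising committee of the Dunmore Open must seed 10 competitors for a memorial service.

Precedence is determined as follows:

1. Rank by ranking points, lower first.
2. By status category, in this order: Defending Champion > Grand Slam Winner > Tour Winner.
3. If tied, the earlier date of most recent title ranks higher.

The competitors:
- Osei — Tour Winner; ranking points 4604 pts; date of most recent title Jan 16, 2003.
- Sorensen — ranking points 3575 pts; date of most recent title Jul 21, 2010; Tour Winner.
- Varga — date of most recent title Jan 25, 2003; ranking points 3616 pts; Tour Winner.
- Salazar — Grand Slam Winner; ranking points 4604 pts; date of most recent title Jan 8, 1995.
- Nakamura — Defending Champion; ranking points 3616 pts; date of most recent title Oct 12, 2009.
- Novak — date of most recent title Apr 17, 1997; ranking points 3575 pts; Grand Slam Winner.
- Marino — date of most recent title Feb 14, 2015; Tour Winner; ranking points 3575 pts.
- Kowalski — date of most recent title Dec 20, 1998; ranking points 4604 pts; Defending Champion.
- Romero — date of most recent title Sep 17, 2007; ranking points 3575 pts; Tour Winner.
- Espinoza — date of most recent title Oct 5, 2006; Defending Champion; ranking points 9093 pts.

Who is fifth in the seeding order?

Nakamura

By ranking points (lower first): Novak, Romero, Sorensen and Marino (each 3575 pts); then Nakamura and Varga (both 3616 pts); then Kowalski, Salazar and Osei (each 4604 pts); then Espinoza (9093 pts).
Among Novak, Romero, Sorensen and Marino, by status category: Novak (Grand Slam Winner) before Romero, Sorensen and Marino (Tour Winner).
Among Romero, Sorensen and Marino, by date of most recent title (earlier first): Romero (Sep 17, 2007) before Sorensen (Jul 21, 2010) before Marino (Feb 14, 2015).
Among Nakamura and Varga, by status category: Nakamura (Defending Champion) before Varga (Tour Winner).
Among Kowalski, Salazar and Osei, by status category: Kowalski (Defending Champion) before Salazar (Grand Slam Winner) before Osei (Tour Winner).
Order: Novak, Romero, Sorensen, Marino, Nakamura, Varga, Kowalski, Salazar, Osei, Espinoza.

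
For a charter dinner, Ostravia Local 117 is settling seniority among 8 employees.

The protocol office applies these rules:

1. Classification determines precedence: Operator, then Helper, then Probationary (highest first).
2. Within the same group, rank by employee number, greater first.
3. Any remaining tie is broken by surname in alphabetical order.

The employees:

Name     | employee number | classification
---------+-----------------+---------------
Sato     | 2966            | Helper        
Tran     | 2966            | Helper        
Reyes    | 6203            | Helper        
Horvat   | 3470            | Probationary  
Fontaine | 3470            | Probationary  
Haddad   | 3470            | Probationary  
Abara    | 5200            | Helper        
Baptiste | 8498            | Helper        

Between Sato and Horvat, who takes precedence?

Sato

By classification: Baptiste, Reyes, Abara, Sato and Tran (Helper); then Fontaine, Haddad and Horvat (Probationary).
Among Baptiste, Reyes, Abara, Sato and Tran, by employee number (higher first): Baptiste (8498) before Reyes (6203) before Abara (5200) before Sato and Tran (2966).
Among Sato and Tran, alphabetically by surname: Sato before Tran.
Fontaine, Haddad and Horvat all have employee number 3470, so the next rule applies.
Among Fontaine, Haddad and Horvat, alphabetically by surname: Fontaine before Haddad before Horvat.
So Sato takes precedence.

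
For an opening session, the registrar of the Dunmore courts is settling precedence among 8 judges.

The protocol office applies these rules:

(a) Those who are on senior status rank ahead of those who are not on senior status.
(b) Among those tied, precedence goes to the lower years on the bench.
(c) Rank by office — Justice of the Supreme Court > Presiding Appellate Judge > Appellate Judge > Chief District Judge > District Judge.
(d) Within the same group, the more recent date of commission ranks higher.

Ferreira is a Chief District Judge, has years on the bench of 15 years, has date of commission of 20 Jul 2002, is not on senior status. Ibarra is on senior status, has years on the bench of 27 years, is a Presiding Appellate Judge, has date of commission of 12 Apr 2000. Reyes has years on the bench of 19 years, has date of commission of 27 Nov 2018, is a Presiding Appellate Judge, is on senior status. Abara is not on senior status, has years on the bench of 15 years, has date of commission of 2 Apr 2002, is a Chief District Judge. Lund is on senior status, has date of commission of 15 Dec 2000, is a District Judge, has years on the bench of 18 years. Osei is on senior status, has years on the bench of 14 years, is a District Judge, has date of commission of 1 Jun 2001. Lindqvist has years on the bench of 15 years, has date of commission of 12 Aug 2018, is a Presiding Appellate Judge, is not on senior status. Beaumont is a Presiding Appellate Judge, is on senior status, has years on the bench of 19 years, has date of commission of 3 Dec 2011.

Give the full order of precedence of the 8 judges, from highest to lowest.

By the first rule: Osei, Lund, Reyes, Beaumont and Ibarra (each on senior status); then Lindqvist, Ferreira and Abara (each not on senior status).
Among Osei, Lund, Reyes, Beaumont and Ibarra, by years on the bench (lower first): Osei (14 years) before Lund (18 years) before Reyes and Beaumont (19 years) before Ibarra (27 years).
Reyes and Beaumont are each Presiding Appellate Judge, so the next rule applies.
Among Reyes and Beaumont, by date of commission (later first): Reyes (27 Nov 2018) before Beaumont (3 Dec 2011).
Lindqvist, Ferreira and Abara all have years on the bench 15 years, so the next rule applies.
Among Lindqvist, Ferreira and Abara, by office: Lindqvist (Presiding Appellate Judge) before Ferreira and Abara (Chief District Judge).
Among Ferreira and Abara, by date of commission (later first): Ferreira (20 Jul 2002) before Abara (2 Apr 2002).
Full order: Osei, Lund, Reyes, Beaumont, Ibarra, Lindqvist, Ferreira, Abara.

Osei, Lund, Reyes, Beaumont, Ibarra, Lindqvist, Ferreira, Abara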